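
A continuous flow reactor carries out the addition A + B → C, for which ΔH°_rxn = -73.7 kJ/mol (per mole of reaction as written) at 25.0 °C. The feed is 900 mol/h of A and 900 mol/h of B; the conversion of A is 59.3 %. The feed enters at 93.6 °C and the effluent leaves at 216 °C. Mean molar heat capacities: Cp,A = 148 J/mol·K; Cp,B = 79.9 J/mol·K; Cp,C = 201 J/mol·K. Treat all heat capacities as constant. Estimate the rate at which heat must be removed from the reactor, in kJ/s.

Q_out = 4.71 kJ/s

Extent of reaction ξ = 0.593 × 900 = 533.7 mol/h
Reaction term: ξ·ΔH°_rxn = 533.7 × -73.7 = -39334 kJ/h
Sensible, feed 93.6→25 °C: -14071 kJ/h
Outlet flows (mol/h): A 366.3, B 366.3, C 533.7
Sensible, products 25→216 °C: 36434 kJ/h
Q = ΔH = -16970 kJ/h = -4.714 kW
Heat removed = 4.714 kJ/s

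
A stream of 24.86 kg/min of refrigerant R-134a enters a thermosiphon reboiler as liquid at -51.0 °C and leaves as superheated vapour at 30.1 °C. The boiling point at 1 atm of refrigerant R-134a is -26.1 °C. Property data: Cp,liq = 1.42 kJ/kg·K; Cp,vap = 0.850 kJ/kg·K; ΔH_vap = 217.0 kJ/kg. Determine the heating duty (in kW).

Q = 124 kW

liquid -51.0→-26.1 °C: 35.358 kJ/kg
vaporisation at -26.1 °C: 217 kJ/kg
vapour -26.1→30.1 °C: 47.77 kJ/kg
Δh = 35.358 + 217 + 47.77 = 300.13 kJ/kg
Q = ṁ·Δh = 24.86 kg/min × 300.13 kJ/kg = 7461.2 kJ/min
|Q| = 124.35 kW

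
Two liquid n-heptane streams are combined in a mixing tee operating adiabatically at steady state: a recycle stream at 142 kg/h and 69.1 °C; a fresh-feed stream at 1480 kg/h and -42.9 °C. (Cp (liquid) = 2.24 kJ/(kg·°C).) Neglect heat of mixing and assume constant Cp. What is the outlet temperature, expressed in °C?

Energy balance with Q = 0: Σ ṁᵢCp,ᵢ(T_out − Tᵢ) = 0
Σ ṁᵢCp,ᵢTᵢ = 142×2.24×69.1 + 1480×2.24×-42.9 = -120240
Σ ṁᵢCp,ᵢ = 142×2.24 + 1480×2.24 = 3633.3
T_out = -120240 / 3633.3 = -33.095 °C

T_out = -33.1 °C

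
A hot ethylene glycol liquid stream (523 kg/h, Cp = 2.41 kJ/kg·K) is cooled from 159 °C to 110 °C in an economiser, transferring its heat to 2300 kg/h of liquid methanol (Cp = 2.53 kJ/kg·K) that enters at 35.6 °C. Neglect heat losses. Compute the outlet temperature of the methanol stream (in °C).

Heat released by hot stream: Q = 523 × 2.41 × (159 − 110) = 61761 kJ/h
Energy balance on cold side (adiabatic exchanger): Q = ṁ_c·Cp_c·(T_c,out − T_c,in)
T_c,out = 35.6 + 61761/(2300 × 2.53) = 46.214 °C

T_c,out = 46.2 °C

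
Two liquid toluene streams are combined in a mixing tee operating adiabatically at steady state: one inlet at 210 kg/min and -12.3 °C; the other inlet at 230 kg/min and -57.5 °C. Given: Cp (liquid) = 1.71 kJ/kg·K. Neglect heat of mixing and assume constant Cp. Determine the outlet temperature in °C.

T_out = -35.9 °C

Energy balance with Q = 0: Σ ṁᵢCp,ᵢ(T_out − Tᵢ) = 0
T_out = Σ ṁᵢCp,ᵢTᵢ / Σ ṁᵢCp,ᵢ
      = -27032 / 752.4 = -35.927 °C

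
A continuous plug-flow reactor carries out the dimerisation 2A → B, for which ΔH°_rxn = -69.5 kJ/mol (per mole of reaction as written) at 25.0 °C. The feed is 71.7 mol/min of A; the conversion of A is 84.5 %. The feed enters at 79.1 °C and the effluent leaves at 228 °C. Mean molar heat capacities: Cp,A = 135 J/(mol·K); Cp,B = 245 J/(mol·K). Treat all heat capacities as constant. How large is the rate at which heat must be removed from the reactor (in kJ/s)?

Q_out = 13.6 kJ/s

Extent of reaction ξ = 0.845 × 71.7 / 2 = 30.293 mol/min
Reaction term: ξ·ΔH°_rxn = 30.293 × -69.5 = -2105.4 kJ/min
Sensible, feed 79.1→25 °C: -523.66 kJ/min
Outlet flows (mol/min): A 11.114, B 30.293
Sensible, products 25→228 °C: 1811.2 kJ/min
Q = ΔH = -817.84 kJ/min = -13.631 kW
Heat removed = 13.631 kJ/s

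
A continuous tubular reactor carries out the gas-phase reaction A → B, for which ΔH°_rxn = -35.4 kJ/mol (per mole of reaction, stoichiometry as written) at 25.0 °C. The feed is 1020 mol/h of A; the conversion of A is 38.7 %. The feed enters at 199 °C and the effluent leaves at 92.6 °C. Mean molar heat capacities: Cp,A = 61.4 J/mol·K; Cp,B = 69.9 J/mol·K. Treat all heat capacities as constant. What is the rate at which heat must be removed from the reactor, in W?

Extent of reaction ξ = 0.387 × 1020 = 394.74 mol/h
Reaction term: ξ·ΔH°_rxn = 394.74 × -35.4 = -13974 kJ/h
Sensible, feed 199→25 °C: -10897 kJ/h
Outlet flows (mol/h): A 625.26, B 394.74
Sensible, products 25→92.6 °C: 4460.5 kJ/h
Q = ΔH = -20411 kJ/h = -5.6696 kW
Heat removed = 5669.6 W

Q_out = 5670 W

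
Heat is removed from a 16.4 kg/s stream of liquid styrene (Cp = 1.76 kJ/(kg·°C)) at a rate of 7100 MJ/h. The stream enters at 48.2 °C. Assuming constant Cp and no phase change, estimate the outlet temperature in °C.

Q = 7100 MJ/h = 1972.2 kJ/s
ΔT = Q/(ṁ·Cp) = 1972.2/(16.4×1.76) = 68.328 K
T_out = 48.2 − 68.328 = -20.128 °C

T_out = -20.1 °C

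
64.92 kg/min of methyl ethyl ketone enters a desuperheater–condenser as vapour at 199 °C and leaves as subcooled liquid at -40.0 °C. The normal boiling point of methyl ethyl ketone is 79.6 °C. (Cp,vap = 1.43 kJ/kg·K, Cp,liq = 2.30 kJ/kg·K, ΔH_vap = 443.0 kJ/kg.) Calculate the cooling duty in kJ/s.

Q_c = 962 kJ/s

vapour 199→79.6 °C: -170.74 kJ/kg
condensation at 79.6 °C: -443 kJ/kg
liquid 79.6→-40.0 °C: -275.08 kJ/kg
Δh = -170.74 + -443 + -275.08 = -888.82 kJ/kg
Q = ṁ·Δh = 64.92 kg/min × -888.82 kJ/kg = -57702 kJ/min
|Q| = 961.71 kW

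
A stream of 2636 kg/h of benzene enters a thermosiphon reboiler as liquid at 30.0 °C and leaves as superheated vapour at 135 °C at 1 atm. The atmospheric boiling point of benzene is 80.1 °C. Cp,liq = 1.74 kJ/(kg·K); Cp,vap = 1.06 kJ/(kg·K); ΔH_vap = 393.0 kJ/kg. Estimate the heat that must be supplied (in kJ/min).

Q = 23700 kJ/min

liquid 30.0→80.1 °C: 87.174 kJ/kg
vaporisation at 80.1 °C: 393 kJ/kg
vapour 80.1→135 °C: 58.194 kJ/kg
Δh = 87.174 + 393 + 58.194 = 538.37 kJ/kg
Q = ṁ·Δh = 2636 kg/h × 538.37 kJ/kg = 1.4191e+06 kJ/h
|Q| = 394.21 kW = 23652 kJ/min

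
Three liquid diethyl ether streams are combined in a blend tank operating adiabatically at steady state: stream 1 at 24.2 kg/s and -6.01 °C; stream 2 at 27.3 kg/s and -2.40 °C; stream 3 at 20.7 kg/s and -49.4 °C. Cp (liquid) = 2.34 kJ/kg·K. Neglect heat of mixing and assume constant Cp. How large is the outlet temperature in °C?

T_out = -17.1 °C

No heat crosses the boundary, so H_out = H_in.
T_out = Σ ṁᵢCp,ᵢTᵢ / Σ ṁᵢCp,ᵢ
      = -2886.5 / 168.95 = -17.085 °C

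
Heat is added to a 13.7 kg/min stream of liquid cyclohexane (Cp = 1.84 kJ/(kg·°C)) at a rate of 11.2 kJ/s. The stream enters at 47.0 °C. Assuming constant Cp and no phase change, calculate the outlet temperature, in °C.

T_out = 73.7 °C

Q = 11.2 kJ/s = 672 kJ/min
ΔT = Q/(ṁ·Cp) = 672/(13.7×1.84) = 26.658 K
T_out = 47.0 + 26.658 = 73.658 °C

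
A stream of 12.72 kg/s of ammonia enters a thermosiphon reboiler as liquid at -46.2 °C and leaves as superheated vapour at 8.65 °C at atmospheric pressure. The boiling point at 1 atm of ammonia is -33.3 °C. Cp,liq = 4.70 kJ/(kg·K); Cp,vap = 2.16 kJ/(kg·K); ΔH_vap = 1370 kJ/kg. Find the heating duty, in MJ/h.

liquid -46.2→-33.3 °C: 60.63 kJ/kg
vaporisation at -33.3 °C: 1370 kJ/kg
vapour -33.3→8.65 °C: 90.612 kJ/kg
Δh = 60.63 + 1370 + 90.612 = 1521.2 kJ/kg
Q = ṁ·Δh = 12.72 kg/s × 1521.2 kJ/kg = 19350 kJ/s
|Q| = 19350 kW = 69661 MJ/h

Q = 69700 MJ/h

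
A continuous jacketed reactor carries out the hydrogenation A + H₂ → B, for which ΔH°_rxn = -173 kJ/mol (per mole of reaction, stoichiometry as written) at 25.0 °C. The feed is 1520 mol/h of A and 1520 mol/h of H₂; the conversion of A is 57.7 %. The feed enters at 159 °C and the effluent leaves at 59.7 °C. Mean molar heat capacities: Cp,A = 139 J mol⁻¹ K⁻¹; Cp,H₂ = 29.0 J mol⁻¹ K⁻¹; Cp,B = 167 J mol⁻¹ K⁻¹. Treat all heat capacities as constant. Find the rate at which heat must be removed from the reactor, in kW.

Q_out = 49.2 kW

Extent of reaction ξ = 0.577 × 1520 = 877.04 mol/h
Reaction term: ξ·ΔH°_rxn = 877.04 × -173 = -151730 kJ/h
Sensible, feed 159→25 °C: -34218 kJ/h
Outlet flows (mol/h): A 642.96, H₂ 642.96, B 877.04
Sensible, products 25→59.7 °C: 8830.6 kJ/h
Q = ΔH = -177120 kJ/h = -49.199 kW
Heat removed = 49.199 kW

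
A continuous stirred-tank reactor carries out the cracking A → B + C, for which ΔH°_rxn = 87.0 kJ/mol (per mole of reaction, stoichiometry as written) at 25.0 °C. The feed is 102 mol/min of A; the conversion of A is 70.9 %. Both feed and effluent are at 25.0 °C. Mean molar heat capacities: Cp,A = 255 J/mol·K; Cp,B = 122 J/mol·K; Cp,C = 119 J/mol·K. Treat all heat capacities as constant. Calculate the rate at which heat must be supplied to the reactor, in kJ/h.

Extent of reaction ξ = 0.709 × 102 = 72.318 mol/min
Reaction term: ξ·ΔH°_rxn = 72.318 × 87.0 = 6291.7 kJ/min
Q = ΔH = 6291.7 kJ/min = 104.86 kW
Heat supplied = 377500 kJ/h

Q_in = 377000 kJ/h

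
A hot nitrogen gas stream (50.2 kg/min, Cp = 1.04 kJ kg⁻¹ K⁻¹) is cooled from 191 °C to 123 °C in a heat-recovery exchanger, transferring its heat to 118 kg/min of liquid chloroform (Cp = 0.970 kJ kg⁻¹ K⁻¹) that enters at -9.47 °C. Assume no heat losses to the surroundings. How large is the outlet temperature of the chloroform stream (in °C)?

Heat released by hot stream: Q = 50.2 × 1.04 × (191 − 123) = 3550.1 kJ/min
Energy balance on cold side (adiabatic exchanger): Q = ṁ_c·Cp_c·(T_c,out − T_c,in)
T_c,out = -9.47 + 3550.1/(118 × 0.970) = 21.546 °C

T_c,out = 21.5 °C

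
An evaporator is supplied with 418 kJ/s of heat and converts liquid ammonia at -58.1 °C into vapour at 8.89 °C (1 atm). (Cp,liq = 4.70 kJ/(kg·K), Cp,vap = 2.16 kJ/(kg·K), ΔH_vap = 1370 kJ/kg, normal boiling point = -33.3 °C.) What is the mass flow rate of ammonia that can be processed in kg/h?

ṁ = 954 kg/h

Δh = 4.70×(-33.3−-58.1) + 1370 + 2.16×(8.89−-33.3) = 1577.7 kJ/kg
Q = 418 kJ/s = 418 kJ/s = 1.5048e+06 kJ/h
ṁ = Q/Δh = 1.5048e+06 / 1577.7 = 953.8 kg/h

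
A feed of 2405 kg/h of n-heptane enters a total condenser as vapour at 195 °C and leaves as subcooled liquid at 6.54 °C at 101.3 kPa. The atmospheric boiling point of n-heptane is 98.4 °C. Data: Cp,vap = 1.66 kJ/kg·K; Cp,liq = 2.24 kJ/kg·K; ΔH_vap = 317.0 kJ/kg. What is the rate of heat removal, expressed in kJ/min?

vapour 195→98.4 °C: -160.36 kJ/kg
condensation at 98.4 °C: -317 kJ/kg
liquid 98.4→6.54 °C: -205.77 kJ/kg
Δh = -160.36 + -317 + -205.77 = -683.12 kJ/kg
Q = ṁ·Δh = 2405 kg/h × -683.12 kJ/kg = -1.6429e+06 kJ/h
|Q| = 456.36 kW = 27382 kJ/min

Q_c = 27400 kJ/min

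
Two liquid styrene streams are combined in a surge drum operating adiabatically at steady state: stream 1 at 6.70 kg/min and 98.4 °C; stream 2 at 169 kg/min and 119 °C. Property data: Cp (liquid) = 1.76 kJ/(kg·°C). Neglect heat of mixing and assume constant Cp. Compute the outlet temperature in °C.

Adiabatic, steady state ⇒ Σ ṁᵢCp,ᵢ(T_out − Tᵢ) = 0
T_out = Σ ṁᵢCp,ᵢTᵢ / Σ ṁᵢCp,ᵢ
      = 36556 / 309.23 = 118.21 °C

T_out = 118 °C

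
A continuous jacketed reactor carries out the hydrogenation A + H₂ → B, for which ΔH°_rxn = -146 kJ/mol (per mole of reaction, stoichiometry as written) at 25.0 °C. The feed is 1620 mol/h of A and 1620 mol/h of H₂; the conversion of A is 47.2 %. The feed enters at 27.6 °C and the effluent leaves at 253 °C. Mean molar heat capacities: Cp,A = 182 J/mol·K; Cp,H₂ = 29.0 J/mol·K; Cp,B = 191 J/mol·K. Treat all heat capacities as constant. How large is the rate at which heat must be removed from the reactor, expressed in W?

Extent of reaction ξ = 0.472 × 1620 = 764.64 mol/h
Reaction term: ξ·ΔH°_rxn = 764.64 × -146 = -111640 kJ/h
Sensible, feed 27.6→25 °C: -888.73 kJ/h
Outlet flows (mol/h): A 855.36, H₂ 855.36, B 764.64
Sensible, products 25→253 °C: 74448 kJ/h
Q = ΔH = -38078 kJ/h = -10.577 kW
Heat removed = 10577 W

Q_out = 10600 W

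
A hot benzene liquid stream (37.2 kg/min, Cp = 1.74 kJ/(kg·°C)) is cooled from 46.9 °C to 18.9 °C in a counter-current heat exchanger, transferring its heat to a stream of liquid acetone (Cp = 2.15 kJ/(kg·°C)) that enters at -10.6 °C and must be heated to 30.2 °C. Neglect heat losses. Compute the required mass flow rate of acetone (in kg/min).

ṁ_c = 20.7 kg/min

Heat released by hot stream: Q = 37.2 × 1.74 × (46.9 − 18.9) = 1812.4 kJ/min
Energy balance on cold side (adiabatic exchanger): Q = ṁ_c·Cp_c·(T_c,out − T_c,in)
ṁ_c = 1812.4 / [2.15 × (30.2 − -10.6)] = 20.661 kg/min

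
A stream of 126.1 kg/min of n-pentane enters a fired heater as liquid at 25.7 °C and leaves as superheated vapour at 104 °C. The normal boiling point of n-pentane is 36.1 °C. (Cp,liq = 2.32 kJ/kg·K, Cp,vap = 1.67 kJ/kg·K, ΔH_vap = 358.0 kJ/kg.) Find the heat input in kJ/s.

Q = 1040 kJ/s

liquid 25.7→36.1 °C: 24.128 kJ/kg
vaporisation at 36.1 °C: 358 kJ/kg
vapour 36.1→104 °C: 113.39 kJ/kg
Δh = 24.128 + 358 + 113.39 = 495.52 kJ/kg
Q = ṁ·Δh = 126.1 kg/min × 495.52 kJ/kg = 62485 kJ/min
|Q| = 1041.4 kW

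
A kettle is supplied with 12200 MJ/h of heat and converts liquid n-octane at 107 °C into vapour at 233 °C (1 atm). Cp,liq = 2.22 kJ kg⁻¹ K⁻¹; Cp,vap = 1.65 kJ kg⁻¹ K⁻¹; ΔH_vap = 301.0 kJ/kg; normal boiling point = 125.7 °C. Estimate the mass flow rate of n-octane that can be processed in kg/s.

ṁ = 6.52 kg/s

Δh = 2.22×(125.7−107) + 301.0 + 1.65×(233−125.7) = 519.56 kJ/kg
Q = 12200 MJ/h = 3388.9 kJ/s = 3388.9 kJ/s
ṁ = Q/Δh = 3388.9 / 519.56 = 6.5226 kg/s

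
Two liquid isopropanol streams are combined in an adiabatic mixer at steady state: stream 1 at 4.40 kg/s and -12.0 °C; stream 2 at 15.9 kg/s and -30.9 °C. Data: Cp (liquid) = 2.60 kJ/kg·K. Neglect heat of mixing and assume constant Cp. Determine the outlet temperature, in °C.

Energy balance with Q = 0: Σ ṁᵢCp,ᵢ(T_out − Tᵢ) = 0
Σ ṁᵢCp,ᵢTᵢ = 4.40×2.60×-12.0 + 15.9×2.60×-30.9 = -1414.7
Σ ṁᵢCp,ᵢ = 4.40×2.60 + 15.9×2.60 = 52.78
T_out = -1414.7 / 52.78 = -26.803 °C

T_out = -26.8 °C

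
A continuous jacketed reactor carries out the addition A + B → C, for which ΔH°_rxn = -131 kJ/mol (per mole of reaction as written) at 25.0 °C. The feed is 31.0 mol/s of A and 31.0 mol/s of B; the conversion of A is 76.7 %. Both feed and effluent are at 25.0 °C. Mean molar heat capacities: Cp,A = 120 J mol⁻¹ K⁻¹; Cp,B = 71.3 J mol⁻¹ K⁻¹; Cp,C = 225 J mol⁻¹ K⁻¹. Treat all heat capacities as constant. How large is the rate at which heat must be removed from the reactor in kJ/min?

Q_out = 187000 kJ/min

Extent of reaction ξ = 0.767 × 31.0 = 23.777 mol/s
Reaction term: ξ·ΔH°_rxn = 23.777 × -131 = -3114.8 kJ/s
Q = ΔH = -3114.8 kJ/s = -3114.8 kW
Heat removed = 186890 kJ/min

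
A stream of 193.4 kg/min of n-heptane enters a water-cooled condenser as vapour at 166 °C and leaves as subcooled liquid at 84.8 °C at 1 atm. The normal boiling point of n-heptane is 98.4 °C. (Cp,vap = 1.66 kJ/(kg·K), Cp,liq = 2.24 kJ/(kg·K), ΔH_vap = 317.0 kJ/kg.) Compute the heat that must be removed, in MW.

vapour 166→98.4 °C: -112.22 kJ/kg
condensation at 98.4 °C: -317 kJ/kg
liquid 98.4→84.8 °C: -30.464 kJ/kg
Δh = -112.22 + -317 + -30.464 = -459.68 kJ/kg
Q = ṁ·Δh = 193.4 kg/min × -459.68 kJ/kg = -88902 kJ/min
|Q| = 1481.7 kW = 1.4817 MW

Q_c = 1.48 MW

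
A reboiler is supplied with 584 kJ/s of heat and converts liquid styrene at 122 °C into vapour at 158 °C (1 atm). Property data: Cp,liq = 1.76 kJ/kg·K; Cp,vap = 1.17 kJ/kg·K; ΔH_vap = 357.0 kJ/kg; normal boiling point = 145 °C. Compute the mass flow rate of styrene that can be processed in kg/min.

Δh = 1.76×(145−122) + 357.0 + 1.17×(158−145) = 412.69 kJ/kg
Q = 584 kJ/s = 584 kJ/s = 35040 kJ/min
ṁ = Q/Δh = 35040 / 412.69 = 84.906 kg/min

ṁ = 84.9 kg/min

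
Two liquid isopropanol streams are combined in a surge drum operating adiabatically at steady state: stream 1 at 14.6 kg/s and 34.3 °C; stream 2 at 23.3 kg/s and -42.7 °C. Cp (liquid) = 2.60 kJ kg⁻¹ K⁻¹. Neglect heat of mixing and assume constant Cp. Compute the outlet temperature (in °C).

T_out = -13.0 °C

No heat crosses the boundary, so H_out = H_in.
Σ ṁᵢCp,ᵢTᵢ = 14.6×2.60×34.3 + 23.3×2.60×-42.7 = -1284.7
Σ ṁᵢCp,ᵢ = 14.6×2.60 + 23.3×2.60 = 98.54
T_out = -1284.7 / 98.54 = -13.038 °C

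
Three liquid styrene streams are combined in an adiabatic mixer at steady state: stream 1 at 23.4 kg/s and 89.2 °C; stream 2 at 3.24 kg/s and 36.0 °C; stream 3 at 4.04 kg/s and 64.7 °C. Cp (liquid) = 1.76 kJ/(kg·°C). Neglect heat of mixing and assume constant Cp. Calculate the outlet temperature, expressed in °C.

T_out = 80.4 °C

Energy balance with Q = 0: Σ ṁᵢCp,ᵢ(T_out − Tᵢ) = 0
Σ ṁᵢCp,ᵢTᵢ = 23.4×1.76×89.2 + 3.24×1.76×36.0 + 4.04×1.76×64.7 = 4338.9
Σ ṁᵢCp,ᵢ = 23.4×1.76 + 3.24×1.76 + 4.04×1.76 = 53.997
T_out = 4338.9 / 53.997 = 80.356 °C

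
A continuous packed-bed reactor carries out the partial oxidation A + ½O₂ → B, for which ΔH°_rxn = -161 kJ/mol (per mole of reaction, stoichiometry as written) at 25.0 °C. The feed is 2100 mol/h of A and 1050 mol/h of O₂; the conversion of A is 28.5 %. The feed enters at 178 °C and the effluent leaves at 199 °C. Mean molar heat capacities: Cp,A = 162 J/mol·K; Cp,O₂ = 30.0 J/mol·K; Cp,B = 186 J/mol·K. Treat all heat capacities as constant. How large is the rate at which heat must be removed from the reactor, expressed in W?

Q_out = 24300 W

Extent of reaction ξ = 0.285 × 2100 = 598.5 mol/h
Reaction term: ξ·ΔH°_rxn = 598.5 × -161 = -96358 kJ/h
Sensible, feed 178→25 °C: -56870 kJ/h
Outlet flows (mol/h): A 1501.5, O₂ 750.75, B 598.5
Sensible, products 25→199 °C: 65613 kJ/h
Q = ΔH = -87616 kJ/h = -24.338 kW
Heat removed = 24338 W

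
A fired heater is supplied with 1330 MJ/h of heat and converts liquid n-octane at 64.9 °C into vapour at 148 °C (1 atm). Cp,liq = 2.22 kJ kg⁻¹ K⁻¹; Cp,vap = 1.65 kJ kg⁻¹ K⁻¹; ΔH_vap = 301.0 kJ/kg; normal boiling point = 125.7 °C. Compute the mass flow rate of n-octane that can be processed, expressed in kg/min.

ṁ = 46.9 kg/min

Δh = 2.22×(125.7−64.9) + 301.0 + 1.65×(148−125.7) = 472.77 kJ/kg
Q = 1330 MJ/h = 369.44 kJ/s = 22167 kJ/min
ṁ = Q/Δh = 22167 / 472.77 = 46.887 kg/min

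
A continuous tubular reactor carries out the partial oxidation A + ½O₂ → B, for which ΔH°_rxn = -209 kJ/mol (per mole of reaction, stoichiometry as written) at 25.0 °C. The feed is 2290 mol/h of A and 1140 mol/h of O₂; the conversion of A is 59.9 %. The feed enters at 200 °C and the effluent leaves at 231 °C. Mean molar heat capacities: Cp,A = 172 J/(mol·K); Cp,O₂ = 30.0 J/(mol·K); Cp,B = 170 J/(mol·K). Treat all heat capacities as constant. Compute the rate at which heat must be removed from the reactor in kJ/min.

Extent of reaction ξ = 0.599 × 2290 = 1371.7 mol/h
Reaction term: ξ·ΔH°_rxn = 1371.7 × -209 = -286690 kJ/h
Sensible, feed 200→25 °C: -74914 kJ/h
Outlet flows (mol/h): A 918.29, O₂ 454.14, B 1371.7
Sensible, products 25→231 °C: 83381 kJ/h
Q = ΔH = -278220 kJ/h = -77.284 kW
Heat removed = 4637 kJ/min

Q_out = 4640 kJ/min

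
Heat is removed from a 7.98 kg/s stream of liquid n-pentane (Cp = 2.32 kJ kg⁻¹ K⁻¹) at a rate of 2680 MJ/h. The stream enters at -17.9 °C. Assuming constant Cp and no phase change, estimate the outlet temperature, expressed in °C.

T_out = -58.1 °C

Q = 2680 MJ/h = 744.44 kJ/s
ΔT = Q/(ṁ·Cp) = 744.44/(7.98×2.32) = 40.211 K
T_out = -17.9 − 40.211 = -58.111 °C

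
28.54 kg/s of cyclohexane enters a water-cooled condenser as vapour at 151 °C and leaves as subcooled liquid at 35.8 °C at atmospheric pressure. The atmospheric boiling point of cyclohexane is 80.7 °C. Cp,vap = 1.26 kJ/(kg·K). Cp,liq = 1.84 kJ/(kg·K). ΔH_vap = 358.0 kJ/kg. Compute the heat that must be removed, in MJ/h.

vapour 151→80.7 °C: -88.578 kJ/kg
condensation at 80.7 °C: -358 kJ/kg
liquid 80.7→35.8 °C: -82.616 kJ/kg
Δh = -88.578 + -358 + -82.616 = -529.19 kJ/kg
Q = ṁ·Δh = 28.54 kg/s × -529.19 kJ/kg = -15103 kJ/s
|Q| = 15103 kW = 54372 MJ/h

Q_c = 54400 MJ/h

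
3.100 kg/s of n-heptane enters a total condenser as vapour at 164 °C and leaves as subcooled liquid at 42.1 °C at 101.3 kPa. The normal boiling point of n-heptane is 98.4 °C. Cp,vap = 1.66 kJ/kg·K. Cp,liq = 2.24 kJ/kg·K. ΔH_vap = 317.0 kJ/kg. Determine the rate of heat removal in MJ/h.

Q_c = 6160 MJ/h

vapour 164→98.4 °C: -108.9 kJ/kg
condensation at 98.4 °C: -317 kJ/kg
liquid 98.4→42.1 °C: -126.11 kJ/kg
Δh = -108.9 + -317 + -126.11 = -552.01 kJ/kg
Q = ṁ·Δh = 3.100 kg/s × -552.01 kJ/kg = -1711.2 kJ/s
|Q| = 1711.2 kW = 6160.4 MJ/h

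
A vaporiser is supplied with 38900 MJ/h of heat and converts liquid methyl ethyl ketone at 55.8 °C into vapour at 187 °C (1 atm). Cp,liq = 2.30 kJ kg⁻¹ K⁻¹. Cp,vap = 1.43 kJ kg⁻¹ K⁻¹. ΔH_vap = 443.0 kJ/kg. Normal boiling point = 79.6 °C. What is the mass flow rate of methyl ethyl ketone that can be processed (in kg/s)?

Δh = 2.30×(79.6−55.8) + 443.0 + 1.43×(187−79.6) = 651.32 kJ/kg
Q = 38900 MJ/h = 10806 kJ/s = 10806 kJ/s
ṁ = Q/Δh = 10806 / 651.32 = 16.59 kg/s

ṁ = 16.6 kg/s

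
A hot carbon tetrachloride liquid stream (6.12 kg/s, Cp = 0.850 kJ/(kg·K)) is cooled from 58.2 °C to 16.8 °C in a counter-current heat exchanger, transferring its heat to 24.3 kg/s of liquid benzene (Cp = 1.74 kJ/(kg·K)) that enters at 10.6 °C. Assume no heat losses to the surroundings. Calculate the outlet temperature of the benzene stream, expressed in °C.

Heat released by hot stream: Q = 6.12 × 0.850 × (58.2 − 16.8) = 215.36 kJ/s
Energy balance on cold side (adiabatic exchanger): Q = ṁ_c·Cp_c·(T_c,out − T_c,in)
T_c,out = 10.6 + 215.36/(24.3 × 1.74) = 15.693 °C

T_c,out = 15.7 °C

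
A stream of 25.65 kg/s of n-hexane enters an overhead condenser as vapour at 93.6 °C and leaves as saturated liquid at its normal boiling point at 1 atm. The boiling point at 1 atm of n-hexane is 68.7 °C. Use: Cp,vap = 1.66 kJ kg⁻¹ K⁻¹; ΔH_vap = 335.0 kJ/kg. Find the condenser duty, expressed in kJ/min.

Q_c = 579000 kJ/min

vapour 93.6→68.7 °C: -41.334 kJ/kg
condensation at 68.7 °C: -335 kJ/kg
Δh = -41.334 + -335 = -376.33 kJ/kg
Q = ṁ·Δh = 25.65 kg/s × -376.33 kJ/kg = -9653 kJ/s
|Q| = 9653 kW = 579180 kJ/min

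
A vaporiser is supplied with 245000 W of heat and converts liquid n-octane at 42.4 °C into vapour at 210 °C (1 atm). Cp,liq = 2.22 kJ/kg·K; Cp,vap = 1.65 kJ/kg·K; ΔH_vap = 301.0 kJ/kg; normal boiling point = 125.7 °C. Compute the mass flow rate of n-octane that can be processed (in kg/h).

ṁ = 1410 kg/h

Δh = 2.22×(125.7−42.4) + 301.0 + 1.65×(210−125.7) = 625.02 kJ/kg
Q = 245000 W = 245 kJ/s = 882000 kJ/h
ṁ = Q/Δh = 882000 / 625.02 = 1411.2 kg/h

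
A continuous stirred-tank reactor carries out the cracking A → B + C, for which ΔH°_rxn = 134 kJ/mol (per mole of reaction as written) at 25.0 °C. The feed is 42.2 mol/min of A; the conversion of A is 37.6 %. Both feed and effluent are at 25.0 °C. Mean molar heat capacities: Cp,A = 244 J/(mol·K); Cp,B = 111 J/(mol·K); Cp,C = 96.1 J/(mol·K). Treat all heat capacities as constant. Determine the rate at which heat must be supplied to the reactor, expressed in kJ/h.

Extent of reaction ξ = 0.376 × 42.2 = 15.867 mol/min
Reaction term: ξ·ΔH°_rxn = 15.867 × 134 = 2126.2 kJ/min
Q = ΔH = 2126.2 kJ/min = 35.437 kW
Heat supplied = 127570 kJ/h

Q_in = 128000 kJ/h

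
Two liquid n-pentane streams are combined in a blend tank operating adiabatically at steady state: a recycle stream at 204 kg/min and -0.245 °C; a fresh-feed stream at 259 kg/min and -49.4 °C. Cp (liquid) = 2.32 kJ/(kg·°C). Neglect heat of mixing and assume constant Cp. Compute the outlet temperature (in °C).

No heat crosses the boundary, so H_out = H_in.
T_out = Σ ṁᵢCp,ᵢTᵢ / Σ ṁᵢCp,ᵢ
      = -29799 / 1074.2 = -27.742 °C

T_out = -27.7 °C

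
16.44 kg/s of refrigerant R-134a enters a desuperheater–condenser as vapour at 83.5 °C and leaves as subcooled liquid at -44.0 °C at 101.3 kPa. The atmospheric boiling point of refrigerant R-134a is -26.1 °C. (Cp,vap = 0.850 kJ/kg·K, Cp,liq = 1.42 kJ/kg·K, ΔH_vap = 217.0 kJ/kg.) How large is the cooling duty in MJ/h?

vapour 83.5→-26.1 °C: -93.16 kJ/kg
condensation at -26.1 °C: -217 kJ/kg
liquid -26.1→-44.0 °C: -25.418 kJ/kg
Δh = -93.16 + -217 + -25.418 = -335.58 kJ/kg
Q = ṁ·Δh = 16.44 kg/s × -335.58 kJ/kg = -5516.9 kJ/s
|Q| = 5516.9 kW = 19861 MJ/h

Q_c = 19900 MJ/h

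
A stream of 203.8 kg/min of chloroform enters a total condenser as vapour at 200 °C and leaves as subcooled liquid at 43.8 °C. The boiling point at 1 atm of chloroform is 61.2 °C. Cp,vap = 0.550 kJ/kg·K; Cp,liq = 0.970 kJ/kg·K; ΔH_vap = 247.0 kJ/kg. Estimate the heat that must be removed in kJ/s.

Q_c = 1160 kJ/s

vapour 200→61.2 °C: -76.34 kJ/kg
condensation at 61.2 °C: -247 kJ/kg
liquid 61.2→43.8 °C: -16.878 kJ/kg
Δh = -76.34 + -247 + -16.878 = -340.22 kJ/kg
Q = ṁ·Δh = 203.8 kg/min × -340.22 kJ/kg = -69336 kJ/min
|Q| = 1155.6 kW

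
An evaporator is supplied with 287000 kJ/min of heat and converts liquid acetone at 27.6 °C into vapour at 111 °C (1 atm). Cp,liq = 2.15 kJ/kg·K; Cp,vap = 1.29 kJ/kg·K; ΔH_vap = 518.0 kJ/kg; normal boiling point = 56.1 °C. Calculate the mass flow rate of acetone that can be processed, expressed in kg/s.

Δh = 2.15×(56.1−27.6) + 518.0 + 1.29×(111−56.1) = 650.1 kJ/kg
Q = 287000 kJ/min = 4783.3 kJ/s = 4783.3 kJ/s
ṁ = Q/Δh = 4783.3 / 650.1 = 7.3579 kg/s

ṁ = 7.36 kg/s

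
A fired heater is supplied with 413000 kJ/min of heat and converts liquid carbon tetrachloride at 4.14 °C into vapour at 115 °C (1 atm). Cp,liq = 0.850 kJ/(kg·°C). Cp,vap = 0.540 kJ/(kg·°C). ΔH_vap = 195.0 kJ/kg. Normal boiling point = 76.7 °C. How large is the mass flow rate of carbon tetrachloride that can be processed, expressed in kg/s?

Δh = 0.850×(76.7−4.14) + 195.0 + 0.540×(115−76.7) = 277.36 kJ/kg
Q = 413000 kJ/min = 6883.3 kJ/s = 6883.3 kJ/s
ṁ = Q/Δh = 6883.3 / 277.36 = 24.818 kg/s

ṁ = 24.8 kg/s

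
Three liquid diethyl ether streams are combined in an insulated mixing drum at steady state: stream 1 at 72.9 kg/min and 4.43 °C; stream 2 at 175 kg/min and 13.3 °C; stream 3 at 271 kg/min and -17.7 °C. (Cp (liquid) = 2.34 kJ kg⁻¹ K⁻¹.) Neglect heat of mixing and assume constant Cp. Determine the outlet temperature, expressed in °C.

T_out = -4.14 °C

Energy balance with Q = 0: Σ ṁᵢCp,ᵢ(T_out − Tᵢ) = 0
Σ ṁᵢCp,ᵢTᵢ = 72.9×2.34×4.43 + 175×2.34×13.3 + 271×2.34×-17.7 = -5022.2
Σ ṁᵢCp,ᵢ = 72.9×2.34 + 175×2.34 + 271×2.34 = 1214.2
T_out = -5022.2 / 1214.2 = -4.1362 °C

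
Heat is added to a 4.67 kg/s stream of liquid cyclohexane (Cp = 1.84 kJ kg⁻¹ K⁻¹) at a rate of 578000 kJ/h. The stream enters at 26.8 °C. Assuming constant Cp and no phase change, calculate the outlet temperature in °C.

Q = 578000 kJ/h = 160.56 kJ/s
ΔT = Q/(ṁ·Cp) = 160.56/(4.67×1.84) = 18.685 K
T_out = 26.8 + 18.685 = 45.485 °C

T_out = 45.5 °C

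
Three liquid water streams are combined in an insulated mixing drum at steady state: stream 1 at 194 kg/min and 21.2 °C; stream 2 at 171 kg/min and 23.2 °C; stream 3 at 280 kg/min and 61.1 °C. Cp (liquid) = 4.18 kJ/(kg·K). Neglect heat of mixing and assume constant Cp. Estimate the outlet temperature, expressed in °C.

T_out = 39.1 °C

Energy balance with Q = 0: Σ ṁᵢCp,ᵢ(T_out − Tᵢ) = 0
T_out = Σ ṁᵢCp,ᵢTᵢ / Σ ṁᵢCp,ᵢ
      = 105290 / 2696.1 = 39.051 °C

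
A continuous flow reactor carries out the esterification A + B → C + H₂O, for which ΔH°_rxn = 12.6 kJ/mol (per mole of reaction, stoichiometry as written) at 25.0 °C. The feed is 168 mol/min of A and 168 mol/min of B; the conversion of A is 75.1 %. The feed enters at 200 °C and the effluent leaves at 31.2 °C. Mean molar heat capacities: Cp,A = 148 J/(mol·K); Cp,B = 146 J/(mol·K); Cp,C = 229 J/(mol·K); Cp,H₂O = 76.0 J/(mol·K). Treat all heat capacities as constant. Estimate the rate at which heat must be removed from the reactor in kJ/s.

Extent of reaction ξ = 0.751 × 168 = 126.17 mol/min
Reaction term: ξ·ΔH°_rxn = 126.17 × 12.6 = 1589.7 kJ/min
Sensible, feed 200→25 °C: -8643.6 kJ/min
Outlet flows (mol/min): A 41.832, B 41.832, C 126.17, H₂O 126.17
Sensible, products 25→31.2 °C: 314.84 kJ/min
Q = ΔH = -6739 kJ/min = -112.32 kW
Heat removed = 112.32 kJ/s

Q_out = 112 kJ/s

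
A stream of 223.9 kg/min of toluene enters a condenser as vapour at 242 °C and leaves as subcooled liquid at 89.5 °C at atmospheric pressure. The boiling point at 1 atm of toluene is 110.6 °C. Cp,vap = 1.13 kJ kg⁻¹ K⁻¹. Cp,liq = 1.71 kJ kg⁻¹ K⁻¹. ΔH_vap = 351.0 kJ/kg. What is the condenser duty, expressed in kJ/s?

Q_c = 2000 kJ/s

vapour 242→110.6 °C: -148.48 kJ/kg
condensation at 110.6 °C: -351 kJ/kg
liquid 110.6→89.5 °C: -36.081 kJ/kg
Δh = -148.48 + -351 + -36.081 = -535.56 kJ/kg
Q = ṁ·Δh = 223.9 kg/min × -535.56 kJ/kg = -119910 kJ/min
|Q| = 1998.5 kW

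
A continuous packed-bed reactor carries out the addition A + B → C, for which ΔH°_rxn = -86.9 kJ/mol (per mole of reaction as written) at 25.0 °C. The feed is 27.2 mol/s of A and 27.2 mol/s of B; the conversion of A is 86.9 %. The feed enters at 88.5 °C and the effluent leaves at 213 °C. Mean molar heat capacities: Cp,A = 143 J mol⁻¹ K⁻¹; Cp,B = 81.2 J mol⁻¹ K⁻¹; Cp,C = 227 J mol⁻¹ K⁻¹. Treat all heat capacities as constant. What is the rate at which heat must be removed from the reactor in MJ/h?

Q_out = 4620 MJ/h

Extent of reaction ξ = 0.869 × 27.2 = 23.637 mol/s
Reaction term: ξ·ΔH°_rxn = 23.637 × -86.9 = -2054 kJ/s
Sensible, feed 88.5→25 °C: -387.24 kJ/s
Outlet flows (mol/s): A 3.5632, B 3.5632, C 23.637
Sensible, products 25→213 °C: 1158.9 kJ/s
Q = ΔH = -1282.4 kJ/s = -1282.4 kW
Heat removed = 4616.5 MJ/h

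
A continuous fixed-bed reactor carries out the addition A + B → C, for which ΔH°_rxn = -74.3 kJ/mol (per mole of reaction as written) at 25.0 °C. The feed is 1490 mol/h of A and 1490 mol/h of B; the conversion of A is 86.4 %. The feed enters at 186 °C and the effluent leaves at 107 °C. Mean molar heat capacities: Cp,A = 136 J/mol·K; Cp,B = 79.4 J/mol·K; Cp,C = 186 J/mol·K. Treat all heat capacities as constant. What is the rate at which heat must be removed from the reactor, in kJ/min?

Q_out = 2070 kJ/min

Extent of reaction ξ = 0.864 × 1490 = 1287.4 mol/h
Reaction term: ξ·ΔH°_rxn = 1287.4 × -74.3 = -95651 kJ/h
Sensible, feed 186→25 °C: -51672 kJ/h
Outlet flows (mol/h): A 202.64, B 202.64, C 1287.4
Sensible, products 25→107 °C: 23214 kJ/h
Q = ΔH = -124110 kJ/h = -34.475 kW
Heat removed = 2068.5 kJ/min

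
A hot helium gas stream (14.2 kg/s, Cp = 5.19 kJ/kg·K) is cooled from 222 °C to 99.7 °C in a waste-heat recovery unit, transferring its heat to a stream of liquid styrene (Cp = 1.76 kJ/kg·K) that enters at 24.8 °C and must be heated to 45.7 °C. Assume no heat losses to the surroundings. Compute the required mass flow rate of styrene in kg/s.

Heat released by hot stream: Q = 14.2 × 5.19 × (222 − 99.7) = 9013.3 kJ/s
Energy balance on cold side (adiabatic exchanger): Q = ṁ_c·Cp_c·(T_c,out − T_c,in)
ṁ_c = 9013.3 / [1.76 × (45.7 − 24.8)] = 245.03 kg/s

ṁ_c = 245 kg/s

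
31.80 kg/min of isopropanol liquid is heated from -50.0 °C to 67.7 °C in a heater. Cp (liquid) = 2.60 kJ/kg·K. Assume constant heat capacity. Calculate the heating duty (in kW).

Q = 162 kW

Q = ṁ·Cp·ΔT = 31.80 × 2.60 × (67.7 − -50.0) = 9731.4 kJ/min
Converting: 9731.4 / 60 s = 162.19 kW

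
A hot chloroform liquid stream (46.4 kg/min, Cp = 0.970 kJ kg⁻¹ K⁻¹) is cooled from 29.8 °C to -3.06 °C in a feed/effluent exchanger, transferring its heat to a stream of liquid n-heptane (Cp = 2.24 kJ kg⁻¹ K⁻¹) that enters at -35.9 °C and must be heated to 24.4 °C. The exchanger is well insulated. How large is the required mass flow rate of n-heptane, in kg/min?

Heat released by hot stream: Q = 46.4 × 0.970 × (29.8 − -3.06) = 1479 kJ/min
Energy balance on cold side (adiabatic exchanger): Q = ṁ_c·Cp_c·(T_c,out − T_c,in)
ṁ_c = 1479 / [2.24 × (24.4 − -35.9)] = 10.949 kg/min

ṁ_c = 10.9 kg/min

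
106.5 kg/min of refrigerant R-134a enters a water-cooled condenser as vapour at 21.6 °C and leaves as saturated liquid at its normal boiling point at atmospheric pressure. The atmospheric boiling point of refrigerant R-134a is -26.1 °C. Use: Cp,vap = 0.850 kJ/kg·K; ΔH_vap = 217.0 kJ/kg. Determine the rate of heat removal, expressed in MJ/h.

vapour 21.6→-26.1 °C: -40.545 kJ/kg
condensation at -26.1 °C: -217 kJ/kg
Δh = -40.545 + -217 = -257.55 kJ/kg
Q = ṁ·Δh = 106.5 kg/min × -257.55 kJ/kg = -27429 kJ/min
|Q| = 457.14 kW = 1645.7 MJ/h

Q_c = 1650 MJ/h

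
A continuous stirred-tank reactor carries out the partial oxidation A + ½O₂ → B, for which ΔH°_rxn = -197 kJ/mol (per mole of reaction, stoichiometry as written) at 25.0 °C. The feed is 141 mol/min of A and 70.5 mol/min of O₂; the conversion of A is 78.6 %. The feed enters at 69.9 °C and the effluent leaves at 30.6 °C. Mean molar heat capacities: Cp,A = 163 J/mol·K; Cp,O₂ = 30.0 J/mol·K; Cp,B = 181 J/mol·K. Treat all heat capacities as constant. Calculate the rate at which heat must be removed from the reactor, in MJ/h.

Q_out = 1370 MJ/h

Extent of reaction ξ = 0.786 × 141 = 110.83 mol/min
Reaction term: ξ·ΔH°_rxn = 110.83 × -197 = -21833 kJ/min
Sensible, feed 69.9→25 °C: -1126.9 kJ/min
Outlet flows (mol/min): A 30.174, O₂ 15.087, B 110.83
Sensible, products 25→30.6 °C: 142.41 kJ/min
Q = ΔH = -22817 kJ/min = -380.29 kW
Heat removed = 1369 MJ/h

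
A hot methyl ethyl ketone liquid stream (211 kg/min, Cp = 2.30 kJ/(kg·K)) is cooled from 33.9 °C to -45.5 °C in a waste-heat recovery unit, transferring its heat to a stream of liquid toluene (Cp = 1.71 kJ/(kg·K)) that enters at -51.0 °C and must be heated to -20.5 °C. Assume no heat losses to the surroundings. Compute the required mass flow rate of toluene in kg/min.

Heat released by hot stream: Q = 211 × 2.30 × (33.9 − -45.5) = 38533 kJ/min
Energy balance on cold side (adiabatic exchanger): Q = ṁ_c·Cp_c·(T_c,out − T_c,in)
ṁ_c = 38533 / [1.71 × (-20.5 − -51.0)] = 738.81 kg/min

ṁ_c = 739 kg/min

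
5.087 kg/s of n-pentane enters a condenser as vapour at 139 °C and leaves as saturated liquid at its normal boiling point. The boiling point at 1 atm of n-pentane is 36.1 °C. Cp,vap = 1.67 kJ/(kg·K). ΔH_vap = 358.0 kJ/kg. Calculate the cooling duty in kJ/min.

vapour 139→36.1 °C: -171.84 kJ/kg
condensation at 36.1 °C: -358 kJ/kg
Δh = -171.84 + -358 = -529.84 kJ/kg
Q = ṁ·Δh = 5.087 kg/s × -529.84 kJ/kg = -2695.3 kJ/s
|Q| = 2695.3 kW = 161720 kJ/min

Q_c = 162000 kJ/min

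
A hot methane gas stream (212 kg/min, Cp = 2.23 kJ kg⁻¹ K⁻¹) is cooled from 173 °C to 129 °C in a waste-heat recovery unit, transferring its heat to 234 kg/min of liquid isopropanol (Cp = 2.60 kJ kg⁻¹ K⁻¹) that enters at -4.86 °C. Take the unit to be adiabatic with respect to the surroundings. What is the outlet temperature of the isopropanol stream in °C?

Heat released by hot stream: Q = 212 × 2.23 × (173 − 129) = 20801 kJ/min
Energy balance on cold side (adiabatic exchanger): Q = ṁ_c·Cp_c·(T_c,out − T_c,in)
T_c,out = -4.86 + 20801/(234 × 2.60) = 29.33 °C

T_c,out = 29.3 °C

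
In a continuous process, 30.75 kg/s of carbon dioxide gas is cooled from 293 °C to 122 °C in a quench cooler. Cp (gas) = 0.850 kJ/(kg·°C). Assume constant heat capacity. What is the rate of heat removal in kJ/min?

Q_c = 268000 kJ/min

Q = ṁ·Cp·ΔT = 30.75 × 0.850 × (122 − 293) = -4469.5 kJ/s
Cooling duty = 268170 kJ/min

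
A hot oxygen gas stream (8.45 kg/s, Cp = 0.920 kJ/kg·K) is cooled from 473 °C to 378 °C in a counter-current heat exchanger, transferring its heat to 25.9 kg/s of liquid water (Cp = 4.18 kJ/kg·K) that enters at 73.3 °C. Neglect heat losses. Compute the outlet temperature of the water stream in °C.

Heat released by hot stream: Q = 8.45 × 0.920 × (473 − 378) = 738.53 kJ/s
Energy balance on cold side (adiabatic exchanger): Q = ṁ_c·Cp_c·(T_c,out − T_c,in)
T_c,out = 73.3 + 738.53/(25.9 × 4.18) = 80.122 °C

T_c,out = 80.1 °C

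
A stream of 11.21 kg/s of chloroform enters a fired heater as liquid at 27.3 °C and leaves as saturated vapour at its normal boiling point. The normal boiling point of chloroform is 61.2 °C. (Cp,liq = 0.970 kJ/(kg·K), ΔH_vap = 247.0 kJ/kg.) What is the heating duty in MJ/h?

Q = 11300 MJ/h

liquid 27.3→61.2 °C: 32.883 kJ/kg
vaporisation at 61.2 °C: 247 kJ/kg
Δh = 32.883 + 247 = 279.88 kJ/kg
Q = ṁ·Δh = 11.21 kg/s × 279.88 kJ/kg = 3137.5 kJ/s
|Q| = 3137.5 kW = 11295 MJ/h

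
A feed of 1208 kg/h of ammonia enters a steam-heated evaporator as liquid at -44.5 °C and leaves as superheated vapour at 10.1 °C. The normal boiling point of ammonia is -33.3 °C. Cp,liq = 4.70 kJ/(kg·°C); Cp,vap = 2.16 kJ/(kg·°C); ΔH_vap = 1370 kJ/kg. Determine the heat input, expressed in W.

Q = 509000 W

liquid -44.5→-33.3 °C: 52.64 kJ/kg
vaporisation at -33.3 °C: 1370 kJ/kg
vapour -33.3→10.1 °C: 93.744 kJ/kg
Δh = 52.64 + 1370 + 93.744 = 1516.4 kJ/kg
Q = ṁ·Δh = 1208 kg/h × 1516.4 kJ/kg = 1.8318e+06 kJ/h
|Q| = 508.83 kW = 508830 W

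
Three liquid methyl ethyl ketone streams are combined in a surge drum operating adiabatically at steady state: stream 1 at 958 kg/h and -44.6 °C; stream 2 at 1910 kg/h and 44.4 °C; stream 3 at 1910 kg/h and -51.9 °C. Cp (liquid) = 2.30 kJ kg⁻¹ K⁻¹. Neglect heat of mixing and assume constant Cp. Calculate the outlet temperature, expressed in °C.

Energy balance with Q = 0: Σ ṁᵢCp,ᵢ(T_out − Tᵢ) = 0
Σ ṁᵢCp,ᵢTᵢ = 958×2.30×-44.6 + 1910×2.30×44.4 + 1910×2.30×-51.9 = -131220
Σ ṁᵢCp,ᵢ = 958×2.30 + 1910×2.30 + 1910×2.30 = 10989
T_out = -131220 / 10989 = -11.941 °C

T_out = -11.9 °C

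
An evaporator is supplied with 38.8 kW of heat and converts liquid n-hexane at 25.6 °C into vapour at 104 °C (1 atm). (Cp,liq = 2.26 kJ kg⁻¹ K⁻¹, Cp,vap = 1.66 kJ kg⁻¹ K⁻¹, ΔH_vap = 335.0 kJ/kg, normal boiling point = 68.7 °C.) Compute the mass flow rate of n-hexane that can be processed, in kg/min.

Δh = 2.26×(68.7−25.6) + 335.0 + 1.66×(104−68.7) = 491 kJ/kg
Q = 38.8 kW = 38.8 kJ/s = 2328 kJ/min
ṁ = Q/Δh = 2328 / 491 = 4.7413 kg/min

ṁ = 4.74 kg/min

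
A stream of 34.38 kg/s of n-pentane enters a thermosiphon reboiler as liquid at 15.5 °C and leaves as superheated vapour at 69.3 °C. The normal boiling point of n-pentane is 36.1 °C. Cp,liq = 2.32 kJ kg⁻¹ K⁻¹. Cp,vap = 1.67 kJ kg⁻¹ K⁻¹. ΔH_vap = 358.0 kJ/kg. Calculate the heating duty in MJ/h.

Q = 57100 MJ/h

liquid 15.5→36.1 °C: 47.792 kJ/kg
vaporisation at 36.1 °C: 358 kJ/kg
vapour 36.1→69.3 °C: 55.444 kJ/kg
Δh = 47.792 + 358 + 55.444 = 461.24 kJ/kg
Q = ṁ·Δh = 34.38 kg/s × 461.24 kJ/kg = 15857 kJ/s
|Q| = 15857 kW = 57086 MJ/h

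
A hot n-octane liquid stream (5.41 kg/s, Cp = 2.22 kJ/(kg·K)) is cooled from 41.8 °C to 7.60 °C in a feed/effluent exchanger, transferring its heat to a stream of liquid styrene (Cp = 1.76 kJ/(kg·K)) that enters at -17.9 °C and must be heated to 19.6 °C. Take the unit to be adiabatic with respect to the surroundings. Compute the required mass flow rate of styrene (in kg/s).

ṁ_c = 6.22 kg/s

Heat released by hot stream: Q = 5.41 × 2.22 × (41.8 − 7.60) = 410.75 kJ/s
Energy balance on cold side (adiabatic exchanger): Q = ṁ_c·Cp_c·(T_c,out − T_c,in)
ṁ_c = 410.75 / [1.76 × (19.6 − -17.9)] = 6.2235 kg/s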